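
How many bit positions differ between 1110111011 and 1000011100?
XOR = 0110100111, count of 1s = 6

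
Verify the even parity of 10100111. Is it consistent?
Sum of all bits: 1+0+1+0+0+1+1+1 = 5; 5 mod 2 = 1. Result is 1 → parity error detected.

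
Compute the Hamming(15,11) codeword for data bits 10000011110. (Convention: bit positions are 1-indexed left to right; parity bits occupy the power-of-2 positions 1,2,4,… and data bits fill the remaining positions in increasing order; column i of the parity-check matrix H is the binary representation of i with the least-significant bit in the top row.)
Codeword c = d · G (mod 2), d = 10000011110:
  c[0] = d·G[:,0] = (10000011110)·(11011010101) mod 2 = 1+0+0+0+0+0+1+0+1+0+0 mod 2 = 1
  c[1] = d·G[:,1] = (10000011110)·(10110110011) mod 2 = 1+0+0+0+0+0+1+0+0+1+0 mod 2 = 1
  c[2] = d·G[:,2] = (10000011110)·(10000000000) mod 2 = 1+0+0+0+0+0+0+0+0+0+0 mod 2 = 1
  c[3] = d·G[:,3] = (10000011110)·(01110001111) mod 2 = 0+0+0+0+0+0+0+1+1+1+0 mod 2 = 1
  c[4] = d·G[:,4] = (10000011110)·(01000000000) mod 2 = 0+0+0+0+0+0+0+0+0+0+0 mod 2 = 0
  c[5] = d·G[:,5] = (10000011110)·(00100000000) mod 2 = 0+0+0+0+0+0+0+0+0+0+0 mod 2 = 0
  c[6] = d·G[:,6] = (10000011110)·(00010000000) mod 2 = 0+0+0+0+0+0+0+0+0+0+0 mod 2 = 0
  c[7] = d·G[:,7] = (10000011110)·(00001111111) mod 2 = 0+0+0+0+0+0+1+1+1+1+0 mod 2 = 0
  c[8] = d·G[:,8] = (10000011110)·(00001000000) mod 2 = 0+0+0+0+0+0+0+0+0+0+0 mod 2 = 0
  c[9] = d·G[:,9] = (10000011110)·(00000100000) mod 2 = 0+0+0+0+0+0+0+0+0+0+0 mod 2 = 0
  c[10] = d·G[:,10] = (10000011110)·(00000010000) mod 2 = 0+0+0+0+0+0+1+0+0+0+0 mod 2 = 1
  c[11] = d·G[:,11] = (10000011110)·(00000001000) mod 2 = 0+0+0+0+0+0+0+1+0+0+0 mod 2 = 1
  c[12] = d·G[:,12] = (10000011110)·(00000000100) mod 2 = 0+0+0+0+0+0+0+0+1+0+0 mod 2 = 1
  c[13] = d·G[:,13] = (10000011110)·(00000000010) mod 2 = 0+0+0+0+0+0+0+0+0+1+0 mod 2 = 1
  c[14] = d·G[:,14] = (10000011110)·(00000000001) mod 2 = 0+0+0+0+0+0+0+0+0+0+0 mod 2 = 0
Codeword = 111100000011110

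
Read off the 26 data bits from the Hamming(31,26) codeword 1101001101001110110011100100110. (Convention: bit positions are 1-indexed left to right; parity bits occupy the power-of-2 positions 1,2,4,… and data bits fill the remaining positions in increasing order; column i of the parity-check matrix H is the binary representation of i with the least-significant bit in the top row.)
Parity bits occupy power-of-2 positions; data bits are at positions {3,5,6,7,9,10,11,12,13,14,15,17,18,19,20,21,22,23,24,25,26,27,28,29,30,31} (1-indexed).
Extract: c[3]=0 c[5]=0 c[6]=0 c[7]=1 c[9]=0 c[10]=1 c[11]=0 c[12]=0 c[13]=1 c[14]=1 c[15]=1 c[17]=1 c[18]=1 c[19]=0 c[20]=0 c[21]=1 c[22]=1 c[23]=1 c[24]=0 c[25]=0 c[26]=1 c[27]=0 c[28]=0 c[29]=1 c[30]=1 c[31]=0
Data = 00010100111110011100100110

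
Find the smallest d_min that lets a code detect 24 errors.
Detecting e errors requires d_min ≥ e + 1 = 24 + 1 = 25.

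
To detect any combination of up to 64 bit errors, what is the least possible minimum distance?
Detecting e errors requires d_min ≥ e + 1 = 64 + 1 = 65.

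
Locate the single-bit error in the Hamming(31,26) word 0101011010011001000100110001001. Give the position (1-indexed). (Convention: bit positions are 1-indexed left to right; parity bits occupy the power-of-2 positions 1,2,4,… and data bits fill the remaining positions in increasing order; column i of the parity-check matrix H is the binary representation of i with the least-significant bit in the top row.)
Syndrome s = H · r^T (mod 2), r = 0101011010011001000100110001001:
  s[0] = (1010101010101010101010101010101)·(0101011010011001000100110001001) mod 2 = 0+0+0+0+0+0+1+0+1+0+0+0+1+0+0+0+0+0+0+0+0+0+1+0+0+0+0+0+0+0+1 mod 2 = 1
  s[1] = (0110011001100110011001100110011)·(0101011010011001000100110001001) mod 2 = 0+1+0+0+0+1+1+0+0+0+0+0+0+0+0+0+0+0+0+0+0+0+1+0+0+0+0+0+0+0+1 mod 2 = 1
  s[2] = (0001111000011110000111100001111)·(0101011010011001000100110001001) mod 2 = 0+0+0+1+0+1+1+0+0+0+0+1+1+0+0+0+0+0+0+1+0+0+1+0+0+0+0+1+0+0+1 mod 2 = 1
  s[3] = (0000000111111110000000011111111)·(0101011010011001000100110001001) mod 2 = 0+0+0+0+0+0+0+0+1+0+0+1+1+0+0+0+0+0+0+0+0+0+0+1+0+0+0+1+0+0+1 mod 2 = 0
  s[4] = (0000000000000001111111111111111)·(0101011010011001000100110001001) mod 2 = 0+0+0+0+0+0+0+0+0+0+0+0+0+0+0+1+0+0+0+1+0+0+1+1+0+0+0+1+0+0+1 mod 2 = 0
Syndrome = 11100
Column i of H is the binary representation of i, so the syndrome is the binary index of the flipped bit.
Read s = 11100 with s[0] as LSB: 1·2^0 + 1·2^1 + 1·2^2 + 0·2^3 + 0·2^4 = 7.
Error is at bit position 7.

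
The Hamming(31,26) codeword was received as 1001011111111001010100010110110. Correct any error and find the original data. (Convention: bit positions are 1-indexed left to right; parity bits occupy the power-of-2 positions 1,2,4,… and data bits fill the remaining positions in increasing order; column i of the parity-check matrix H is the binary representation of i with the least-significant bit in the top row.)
Syndrome s = H · r^T (mod 2), r = 1001011111111001010100010110110:
  s[0] = (1010101010101010101010101010101)·(1001011111111001010100010110110) mod 2 = 1+0+0+0+0+0+1+0+1+0+1+0+1+0+0+0+0+0+0+0+0+0+0+0+0+0+1+0+1+0+0 mod 2 = 1
  s[1] = (0110011001100110011001100110011)·(1001011111111001010100010110110) mod 2 = 0+0+0+0+0+1+1+0+0+1+1+0+0+0+0+0+0+1+0+0+0+0+0+0+0+1+1+0+0+1+0 mod 2 = 0
  s[2] = (0001111000011110000111100001111)·(1001011111111001010100010110110) mod 2 = 0+0+0+1+0+1+1+0+0+0+0+1+1+0+0+0+0+0+0+1+0+0+0+0+0+0+0+0+1+1+0 mod 2 = 0
  s[3] = (0000000111111110000000011111111)·(1001011111111001010100010110110) mod 2 = 0+0+0+0+0+0+0+1+1+1+1+1+1+0+0+0+0+0+0+0+0+0+0+1+0+1+1+0+1+1+0 mod 2 = 1
  s[4] = (0000000000000001111111111111111)·(1001011111111001010100010110110) mod 2 = 0+0+0+0+0+0+0+0+0+0+0+0+0+0+0+1+0+1+0+1+0+0+0+1+0+1+1+0+1+1+0 mod 2 = 0
Syndrome = 10010
Column 9 of H equals this syndrome → error at bit 9 (1-indexed).
Flip bit 9: 1001011111111001010100010110110 → 1001011101111001010100010110110
Extract data bits at positions {3,5,6,7,9,10,11,12,13,14,15,17,18,19,20,21,22,23,24,25,26,27,28,29,30,31}: 00110111100010100010110110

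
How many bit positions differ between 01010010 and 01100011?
XOR = 00110001, count of 1s = 3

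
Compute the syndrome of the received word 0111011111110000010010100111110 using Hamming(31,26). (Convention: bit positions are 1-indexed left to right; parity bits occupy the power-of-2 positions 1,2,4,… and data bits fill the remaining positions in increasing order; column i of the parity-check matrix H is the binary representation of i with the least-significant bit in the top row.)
Syndrome s = H · r^T (mod 2), r = 0111011111110000010010100111110:
  s[0] = (1010101010101010101010101010101)·(0111011111110000010010100111110) mod 2 = 0+0+1+0+0+0+1+0+1+0+1+0+0+0+0+0+0+0+0+0+1+0+1+0+0+0+1+0+1+0+0 mod 2 = 0
  s[1] = (0110011001100110011001100110011)·(0111011111110000010010100111110) mod 2 = 0+1+1+0+0+1+1+0+0+1+1+0+0+0+0+0+0+1+0+0+0+0+1+0+0+1+1+0+0+1+0 mod 2 = 1
  s[2] = (0001111000011110000111100001111)·(0111011111110000010010100111110) mod 2 = 0+0+0+1+0+1+1+0+0+0+0+1+0+0+0+0+0+0+0+0+1+0+1+0+0+0+0+1+1+1+0 mod 2 = 1
  s[3] = (0000000111111110000000011111111)·(0111011111110000010010100111110) mod 2 = 0+0+0+0+0+0+0+1+1+1+1+1+0+0+0+0+0+0+0+0+0+0+0+0+0+1+1+1+1+1+0 mod 2 = 0
  s[4] = (0000000000000001111111111111111)·(0111011111110000010010100111110) mod 2 = 0+0+0+0+0+0+0+0+0+0+0+0+0+0+0+0+0+1+0+0+1+0+1+0+0+1+1+1+1+1+0 mod 2 = 0
Syndrome = 01100
Non-zero syndrome: error at position 6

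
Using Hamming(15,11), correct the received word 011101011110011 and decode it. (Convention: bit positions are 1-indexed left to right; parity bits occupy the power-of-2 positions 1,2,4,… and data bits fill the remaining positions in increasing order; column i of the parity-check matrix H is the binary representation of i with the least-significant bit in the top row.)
Syndrome s = H · r^T (mod 2), r = 011101011110011:
  s[0] = (101010101010101)·(011101011110011) mod 2 = 0+0+1+0+0+0+0+0+1+0+1+0+0+0+1 mod 2 = 0
  s[1] = (011001100110011)·(011101011110011) mod 2 = 0+1+1+0+0+1+0+0+0+1+1+0+0+1+1 mod 2 = 1
  s[2] = (000111100001111)·(011101011110011) mod 2 = 0+0+0+1+0+1+0+0+0+0+0+0+0+1+1 mod 2 = 0
  s[3] = (000000011111111)·(011101011110011) mod 2 = 0+0+0+0+0+0+0+1+1+1+1+0+0+1+1 mod 2 = 0
Syndrome = 0100
Column 2 of H equals this syndrome → error at bit 2 (1-indexed).
Flip bit 2: 011101011110011 → 001101011110011
Extract data bits at positions {3,5,6,7,9,10,11,12,13,14,15}: 10101110011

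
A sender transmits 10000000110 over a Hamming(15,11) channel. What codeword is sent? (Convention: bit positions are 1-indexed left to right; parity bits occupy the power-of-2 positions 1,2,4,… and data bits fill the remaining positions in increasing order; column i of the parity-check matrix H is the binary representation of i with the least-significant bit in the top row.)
Codeword c = d · G (mod 2), d = 10000000110:
  c[0] = d·G[:,0] = (10000000110)·(11011010101) mod 2 = 1+0+0+0+0+0+0+0+1+0+0 mod 2 = 0
  c[1] = d·G[:,1] = (10000000110)·(10110110011) mod 2 = 1+0+0+0+0+0+0+0+0+1+0 mod 2 = 0
  c[2] = d·G[:,2] = (10000000110)·(10000000000) mod 2 = 1+0+0+0+0+0+0+0+0+0+0 mod 2 = 1
  c[3] = d·G[:,3] = (10000000110)·(01110001111) mod 2 = 0+0+0+0+0+0+0+0+1+1+0 mod 2 = 0
  c[4] = d·G[:,4] = (10000000110)·(01000000000) mod 2 = 0+0+0+0+0+0+0+0+0+0+0 mod 2 = 0
  c[5] = d·G[:,5] = (10000000110)·(00100000000) mod 2 = 0+0+0+0+0+0+0+0+0+0+0 mod 2 = 0
  c[6] = d·G[:,6] = (10000000110)·(00010000000) mod 2 = 0+0+0+0+0+0+0+0+0+0+0 mod 2 = 0
  c[7] = d·G[:,7] = (10000000110)·(00001111111) mod 2 = 0+0+0+0+0+0+0+0+1+1+0 mod 2 = 0
  c[8] = d·G[:,8] = (10000000110)·(00001000000) mod 2 = 0+0+0+0+0+0+0+0+0+0+0 mod 2 = 0
  c[9] = d·G[:,9] = (10000000110)·(00000100000) mod 2 = 0+0+0+0+0+0+0+0+0+0+0 mod 2 = 0
  c[10] = d·G[:,10] = (10000000110)·(00000010000) mod 2 = 0+0+0+0+0+0+0+0+0+0+0 mod 2 = 0
  c[11] = d·G[:,11] = (10000000110)·(00000001000) mod 2 = 0+0+0+0+0+0+0+0+0+0+0 mod 2 = 0
  c[12] = d·G[:,12] = (10000000110)·(00000000100) mod 2 = 0+0+0+0+0+0+0+0+1+0+0 mod 2 = 1
  c[13] = d·G[:,13] = (10000000110)·(00000000010) mod 2 = 0+0+0+0+0+0+0+0+0+1+0 mod 2 = 1
  c[14] = d·G[:,14] = (10000000110)·(00000000001) mod 2 = 0+0+0+0+0+0+0+0+0+0+0 mod 2 = 0
Codeword = 001000000000110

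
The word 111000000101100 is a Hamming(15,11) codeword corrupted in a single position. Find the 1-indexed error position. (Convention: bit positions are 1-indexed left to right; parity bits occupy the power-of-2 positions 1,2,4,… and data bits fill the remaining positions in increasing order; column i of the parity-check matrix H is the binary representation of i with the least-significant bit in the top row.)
Syndrome s = H · r^T (mod 2), r = 111000000101100:
  s[0] = (101010101010101)·(111000000101100) mod 2 = 1+0+1+0+0+0+0+0+0+0+0+0+1+0+0 mod 2 = 1
  s[1] = (011001100110011)·(111000000101100) mod 2 = 0+1+1+0+0+0+0+0+0+1+0+0+0+0+0 mod 2 = 1
  s[2] = (000111100001111)·(111000000101100) mod 2 = 0+0+0+0+0+0+0+0+0+0+0+1+1+0+0 mod 2 = 0
  s[3] = (000000011111111)·(111000000101100) mod 2 = 0+0+0+0+0+0+0+0+0+1+0+1+1+0+0 mod 2 = 1
Syndrome = 1101
Column i of H is the binary representation of i, so the syndrome is the binary index of the flipped bit.
Read s = 1101 with s[0] as LSB: 1·2^0 + 1·2^1 + 0·2^2 + 1·2^3 = 11.
Error is at bit position 11.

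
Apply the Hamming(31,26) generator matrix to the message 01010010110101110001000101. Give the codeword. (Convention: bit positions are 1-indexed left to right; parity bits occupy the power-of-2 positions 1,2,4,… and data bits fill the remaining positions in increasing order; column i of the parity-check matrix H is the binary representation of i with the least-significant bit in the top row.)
Codeword c = d · G (mod 2), d = 01010010110101110001000101:
  c[0] = d·G[:,0] = (01010010110101110001000101)·(11011010101101010101010101) mod 2 = 0+1+0+1+0+0+1+0+1+0+0+1+0+1+0+1+0+0+0+1+0+0+0+1+0+1 mod 2 = 0
  c[1] = d·G[:,1] = (01010010110101110001000101)·(10110110011011001100110011) mod 2 = 0+0+0+1+0+0+1+0+0+1+0+0+0+1+0+0+0+0+0+0+0+0+0+0+0+1 mod 2 = 1
  c[2] = d·G[:,2] = (01010010110101110001000101)·(10000000000000000000000000) mod 2 = 0+0+0+0+0+0+0+0+0+0+0+0+0+0+0+0+0+0+0+0+0+0+0+0+0+0 mod 2 = 0
  c[3] = d·G[:,3] = (01010010110101110001000101)·(01110001111000111100001111) mod 2 = 0+1+0+1+0+0+0+0+1+1+0+0+0+0+1+1+0+0+0+0+0+0+0+1+0+1 mod 2 = 0
  c[4] = d·G[:,4] = (01010010110101110001000101)·(01000000000000000000000000) mod 2 = 0+1+0+0+0+0+0+0+0+0+0+0+0+0+0+0+0+0+0+0+0+0+0+0+0+0 mod 2 = 1
  c[5] = d·G[:,5] = (01010010110101110001000101)·(00100000000000000000000000) mod 2 = 0+0+0+0+0+0+0+0+0+0+0+0+0+0+0+0+0+0+0+0+0+0+0+0+0+0 mod 2 = 0
  c[6] = d·G[:,6] = (01010010110101110001000101)·(00010000000000000000000000) mod 2 = 0+0+0+1+0+0+0+0+0+0+0+0+0+0+0+0+0+0+0+0+0+0+0+0+0+0 mod 2 = 1
  c[7] = d·G[:,7] = (01010010110101110001000101)·(00001111111000000011111111) mod 2 = 0+0+0+0+0+0+1+0+1+1+0+0+0+0+0+0+0+0+0+1+0+0+0+1+0+1 mod 2 = 0
  c[8] = d·G[:,8] = (01010010110101110001000101)·(00001000000000000000000000) mod 2 = 0+0+0+0+0+0+0+0+0+0+0+0+0+0+0+0+0+0+0+0+0+0+0+0+0+0 mod 2 = 0
  c[9] = d·G[:,9] = (01010010110101110001000101)·(00000100000000000000000000) mod 2 = 0+0+0+0+0+0+0+0+0+0+0+0+0+0+0+0+0+0+0+0+0+0+0+0+0+0 mod 2 = 0
  c[10] = d·G[:,10] = (01010010110101110001000101)·(00000010000000000000000000) mod 2 = 0+0+0+0+0+0+1+0+0+0+0+0+0+0+0+0+0+0+0+0+0+0+0+0+0+0 mod 2 = 1
  c[11] = d·G[:,11] = (01010010110101110001000101)·(00000001000000000000000000) mod 2 = 0+0+0+0+0+0+0+0+0+0+0+0+0+0+0+0+0+0+0+0+0+0+0+0+0+0 mod 2 = 0
  c[12] = d·G[:,12] = (01010010110101110001000101)·(00000000100000000000000000) mod 2 = 0+0+0+0+0+0+0+0+1+0+0+0+0+0+0+0+0+0+0+0+0+0+0+0+0+0 mod 2 = 1
  c[13] = d·G[:,13] = (01010010110101110001000101)·(00000000010000000000000000) mod 2 = 0+0+0+0+0+0+0+0+0+1+0+0+0+0+0+0+0+0+0+0+0+0+0+0+0+0 mod 2 = 1
  c[14] = d·G[:,14] = (01010010110101110001000101)·(00000000001000000000000000) mod 2 = 0+0+0+0+0+0+0+0+0+0+0+0+0+0+0+0+0+0+0+0+0+0+0+0+0+0 mod 2 = 0
  c[15] = d·G[:,15] = (01010010110101110001000101)·(00000000000111111111111111) mod 2 = 0+0+0+0+0+0+0+0+0+0+0+1+0+1+1+1+0+0+0+1+0+0+0+1+0+1 mod 2 = 1
  c[16] = d·G[:,16] = (01010010110101110001000101)·(00000000000100000000000000) mod 2 = 0+0+0+0+0+0+0+0+0+0+0+1+0+0+0+0+0+0+0+0+0+0+0+0+0+0 mod 2 = 1
  c[17] = d·G[:,17] = (01010010110101110001000101)·(00000000000010000000000000) mod 2 = 0+0+0+0+0+0+0+0+0+0+0+0+0+0+0+0+0+0+0+0+0+0+0+0+0+0 mod 2 = 0
  c[18] = d·G[:,18] = (01010010110101110001000101)·(00000000000001000000000000) mod 2 = 0+0+0+0+0+0+0+0+0+0+0+0+0+1+0+0+0+0+0+0+0+0+0+0+0+0 mod 2 = 1
  c[19] = d·G[:,19] = (01010010110101110001000101)·(00000000000000100000000000) mod 2 = 0+0+0+0+0+0+0+0+0+0+0+0+0+0+1+0+0+0+0+0+0+0+0+0+0+0 mod 2 = 1
  c[20] = d·G[:,20] = (01010010110101110001000101)·(00000000000000010000000000) mod 2 = 0+0+0+0+0+0+0+0+0+0+0+0+0+0+0+1+0+0+0+0+0+0+0+0+0+0 mod 2 = 1
  c[21] = d·G[:,21] = (01010010110101110001000101)·(00000000000000001000000000) mod 2 = 0+0+0+0+0+0+0+0+0+0+0+0+0+0+0+0+0+0+0+0+0+0+0+0+0+0 mod 2 = 0
  c[22] = d·G[:,22] = (01010010110101110001000101)·(00000000000000000100000000) mod 2 = 0+0+0+0+0+0+0+0+0+0+0+0+0+0+0+0+0+0+0+0+0+0+0+0+0+0 mod 2 = 0
  c[23] = d·G[:,23] = (01010010110101110001000101)·(00000000000000000010000000) mod 2 = 0+0+0+0+0+0+0+0+0+0+0+0+0+0+0+0+0+0+0+0+0+0+0+0+0+0 mod 2 = 0
  c[24] = d·G[:,24] = (01010010110101110001000101)·(00000000000000000001000000) mod 2 = 0+0+0+0+0+0+0+0+0+0+0+0+0+0+0+0+0+0+0+1+0+0+0+0+0+0 mod 2 = 1
  c[25] = d·G[:,25] = (01010010110101110001000101)·(00000000000000000000100000) mod 2 = 0+0+0+0+0+0+0+0+0+0+0+0+0+0+0+0+0+0+0+0+0+0+0+0+0+0 mod 2 = 0
  c[26] = d·G[:,26] = (01010010110101110001000101)·(00000000000000000000010000) mod 2 = 0+0+0+0+0+0+0+0+0+0+0+0+0+0+0+0+0+0+0+0+0+0+0+0+0+0 mod 2 = 0
  c[27] = d·G[:,27] = (01010010110101110001000101)·(00000000000000000000001000) mod 2 = 0+0+0+0+0+0+0+0+0+0+0+0+0+0+0+0+0+0+0+0+0+0+0+0+0+0 mod 2 = 0
  c[28] = d·G[:,28] = (01010010110101110001000101)·(00000000000000000000000100) mod 2 = 0+0+0+0+0+0+0+0+0+0+0+0+0+0+0+0+0+0+0+0+0+0+0+1+0+0 mod 2 = 1
  c[29] = d·G[:,29] = (01010010110101110001000101)·(00000000000000000000000010) mod 2 = 0+0+0+0+0+0+0+0+0+0+0+0+0+0+0+0+0+0+0+0+0+0+0+0+0+0 mod 2 = 0
  c[30] = d·G[:,30] = (01010010110101110001000101)·(00000000000000000000000001) mod 2 = 0+0+0+0+0+0+0+0+0+0+0+0+0+0+0+0+0+0+0+0+0+0+0+0+0+1 mod 2 = 1
Codeword = 0100101000101101101110001000101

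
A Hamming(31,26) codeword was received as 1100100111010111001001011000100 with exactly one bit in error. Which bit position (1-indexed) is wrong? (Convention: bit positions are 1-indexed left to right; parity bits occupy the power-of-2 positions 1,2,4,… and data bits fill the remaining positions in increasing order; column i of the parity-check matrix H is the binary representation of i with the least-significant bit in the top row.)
Syndrome s = H · r^T (mod 2), r = 1100100111010111001001011000100:
  s[0] = (1010101010101010101010101010101)·(1100100111010111001001011000100) mod 2 = 1+0+0+0+1+0+0+0+1+0+0+0+0+0+1+0+0+0+1+0+0+0+0+0+1+0+0+0+1+0+0 mod 2 = 1
  s[1] = (0110011001100110011001100110011)·(1100100111010111001001011000100) mod 2 = 0+1+0+0+0+0+0+0+0+1+0+0+0+1+1+0+0+0+1+0+0+1+0+0+0+0+0+0+0+0+0 mod 2 = 0
  s[2] = (0001111000011110000111100001111)·(1100100111010111001001011000100) mod 2 = 0+0+0+0+1+0+0+0+0+0+0+1+0+1+1+0+0+0+0+0+0+1+0+0+0+0+0+0+1+0+0 mod 2 = 0
  s[3] = (0000000111111110000000011111111)·(1100100111010111001001011000100) mod 2 = 0+0+0+0+0+0+0+1+1+1+0+1+0+1+1+0+0+0+0+0+0+0+0+1+1+0+0+0+1+0+0 mod 2 = 1
  s[4] = (0000000000000001111111111111111)·(1100100111010111001001011000100) mod 2 = 0+0+0+0+0+0+0+0+0+0+0+0+0+0+0+1+0+0+1+0+0+1+0+1+1+0+0+0+1+0+0 mod 2 = 0
Syndrome = 10010
Column i of H is the binary representation of i, so the syndrome is the binary index of the flipped bit.
Read s = 10010 with s[0] as LSB: 1·2^0 + 0·2^1 + 0·2^2 + 1·2^3 + 0·2^4 = 9.
Error is at bit position 9.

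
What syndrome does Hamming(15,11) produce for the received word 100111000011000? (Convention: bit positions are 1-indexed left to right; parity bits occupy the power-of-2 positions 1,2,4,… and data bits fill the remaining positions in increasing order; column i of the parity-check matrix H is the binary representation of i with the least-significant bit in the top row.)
Syndrome s = H · r^T (mod 2), r = 100111000011000:
  s[0] = (101010101010101)·(100111000011000) mod 2 = 1+0+0+0+1+0+0+0+0+0+1+0+0+0+0 mod 2 = 1
  s[1] = (011001100110011)·(100111000011000) mod 2 = 0+0+0+0+0+1+0+0+0+0+1+0+0+0+0 mod 2 = 0
  s[2] = (000111100001111)·(100111000011000) mod 2 = 0+0+0+1+1+1+0+0+0+0+0+1+0+0+0 mod 2 = 0
  s[3] = (000000011111111)·(100111000011000) mod 2 = 0+0+0+0+0+0+0+0+0+0+1+1+0+0+0 mod 2 = 0
Syndrome = 1000
Non-zero syndrome: error at position 1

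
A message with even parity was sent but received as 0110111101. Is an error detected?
Sum of received bits: 0+1+1+0+1+1+1+1+0+1 = 7; 7 mod 2 = 1. Result is 1 ≠ 0 → error detected.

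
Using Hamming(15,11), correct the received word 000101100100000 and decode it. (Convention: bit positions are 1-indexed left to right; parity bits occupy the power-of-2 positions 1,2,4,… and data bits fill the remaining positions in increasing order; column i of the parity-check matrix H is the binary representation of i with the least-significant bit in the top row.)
Syndrome s = H · r^T (mod 2), r = 000101100100000:
  s[0] = (101010101010101)·(000101100100000) mod 2 = 0+0+0+0+0+0+1+0+0+0+0+0+0+0+0 mod 2 = 1
  s[1] = (011001100110011)·(000101100100000) mod 2 = 0+0+0+0+0+1+1+0+0+1+0+0+0+0+0 mod 2 = 1
  s[2] = (000111100001111)·(000101100100000) mod 2 = 0+0+0+1+0+1+1+0+0+0+0+0+0+0+0 mod 2 = 1
  s[3] = (000000011111111)·(000101100100000) mod 2 = 0+0+0+0+0+0+0+0+0+1+0+0+0+0+0 mod 2 = 1
Syndrome = 1111
Column 15 of H equals this syndrome → error at bit 15 (1-indexed).
Flip bit 15: 000101100100000 → 000101100100001
Extract data bits at positions {3,5,6,7,9,10,11,12,13,14,15}: 00110100001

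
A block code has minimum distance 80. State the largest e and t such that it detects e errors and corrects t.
(a) Detection requires d_min ≥ e+1, so e ≤ d_min − 1 = 79.
(b) Correction requires d_min ≥ 2t+1, so t ≤ ⌊(d_min − 1)/2⌋ = ⌊79/2⌋ = 39.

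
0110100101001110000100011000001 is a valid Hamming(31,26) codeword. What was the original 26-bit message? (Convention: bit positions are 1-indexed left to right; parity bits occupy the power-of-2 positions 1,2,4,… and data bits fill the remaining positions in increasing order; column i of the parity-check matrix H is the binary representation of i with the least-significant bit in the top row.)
Parity bits occupy power-of-2 positions; data bits are at positions {3,5,6,7,9,10,11,12,13,14,15,17,18,19,20,21,22,23,24,25,26,27,28,29,30,31} (1-indexed).
Extract: c[3]=1 c[5]=1 c[6]=0 c[7]=0 c[9]=0 c[10]=1 c[11]=0 c[12]=0 c[13]=1 c[14]=1 c[15]=1 c[17]=0 c[18]=0 c[19]=0 c[20]=1 c[21]=0 c[22]=0 c[23]=0 c[24]=1 c[25]=1 c[26]=0 c[27]=0 c[28]=0 c[29]=0 c[30]=0 c[31]=1
Data = 11000100111000100011000001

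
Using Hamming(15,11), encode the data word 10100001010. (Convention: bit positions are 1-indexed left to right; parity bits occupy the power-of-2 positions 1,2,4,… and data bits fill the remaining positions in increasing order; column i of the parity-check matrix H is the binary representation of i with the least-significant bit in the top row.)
Codeword c = d · G (mod 2), d = 10100001010:
  c[0] = d·G[:,0] = (10100001010)·(11011010101) mod 2 = 1+0+0+0+0+0+0+0+0+0+0 mod 2 = 1
  c[1] = d·G[:,1] = (10100001010)·(10110110011) mod 2 = 1+0+1+0+0+0+0+0+0+1+0 mod 2 = 1
  c[2] = d·G[:,2] = (10100001010)·(10000000000) mod 2 = 1+0+0+0+0+0+0+0+0+0+0 mod 2 = 1
  c[3] = d·G[:,3] = (10100001010)·(01110001111) mod 2 = 0+0+1+0+0+0+0+1+0+1+0 mod 2 = 1
  c[4] = d·G[:,4] = (10100001010)·(01000000000) mod 2 = 0+0+0+0+0+0+0+0+0+0+0 mod 2 = 0
  c[5] = d·G[:,5] = (10100001010)·(00100000000) mod 2 = 0+0+1+0+0+0+0+0+0+0+0 mod 2 = 1
  c[6] = d·G[:,6] = (10100001010)·(00010000000) mod 2 = 0+0+0+0+0+0+0+0+0+0+0 mod 2 = 0
  c[7] = d·G[:,7] = (10100001010)·(00001111111) mod 2 = 0+0+0+0+0+0+0+1+0+1+0 mod 2 = 0
  c[8] = d·G[:,8] = (10100001010)·(00001000000) mod 2 = 0+0+0+0+0+0+0+0+0+0+0 mod 2 = 0
  c[9] = d·G[:,9] = (10100001010)·(00000100000) mod 2 = 0+0+0+0+0+0+0+0+0+0+0 mod 2 = 0
  c[10] = d·G[:,10] = (10100001010)·(00000010000) mod 2 = 0+0+0+0+0+0+0+0+0+0+0 mod 2 = 0
  c[11] = d·G[:,11] = (10100001010)·(00000001000) mod 2 = 0+0+0+0+0+0+0+1+0+0+0 mod 2 = 1
  c[12] = d·G[:,12] = (10100001010)·(00000000100) mod 2 = 0+0+0+0+0+0+0+0+0+0+0 mod 2 = 0
  c[13] = d·G[:,13] = (10100001010)·(00000000010) mod 2 = 0+0+0+0+0+0+0+0+0+1+0 mod 2 = 1
  c[14] = d·G[:,14] = (10100001010)·(00000000001) mod 2 = 0+0+0+0+0+0+0+0+0+0+0 mod 2 = 0
Codeword = 111101000001010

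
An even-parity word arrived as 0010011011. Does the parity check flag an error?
Sum of received bits: 0+0+1+0+0+1+1+0+1+1 = 5; 5 mod 2 = 1. Result is 1 ≠ 0 → error detected.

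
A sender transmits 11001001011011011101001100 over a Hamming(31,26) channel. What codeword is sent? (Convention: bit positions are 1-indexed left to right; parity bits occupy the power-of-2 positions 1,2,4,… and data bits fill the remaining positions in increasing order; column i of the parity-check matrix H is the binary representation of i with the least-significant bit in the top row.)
Codeword c = d · G (mod 2), d = 11001001011011011101001100:
  c[0] = d·G[:,0] = (11001001011011011101001100)·(11011010101101010101010101) mod 2 = 1+1+0+0+1+0+0+0+0+0+1+0+0+1+0+1+0+1+0+1+0+0+0+1+0+0 mod 2 = 1
  c[1] = d·G[:,1] = (11001001011011011101001100)·(10110110011011001100110011) mod 2 = 1+0+0+0+0+0+0+0+0+1+1+0+1+1+0+0+1+1+0+0+0+0+0+0+0+0 mod 2 = 1
  c[2] = d·G[:,2] = (11001001011011011101001100)·(10000000000000000000000000) mod 2 = 1+0+0+0+0+0+0+0+0+0+0+0+0+0+0+0+0+0+0+0+0+0+0+0+0+0 mod 2 = 1
  c[3] = d·G[:,3] = (11001001011011011101001100)·(01110001111000111100001111) mod 2 = 0+1+0+0+0+0+0+1+0+1+1+0+0+0+0+1+1+1+0+0+0+0+1+1+0+0 mod 2 = 1
  c[4] = d·G[:,4] = (11001001011011011101001100)·(01000000000000000000000000) mod 2 = 0+1+0+0+0+0+0+0+0+0+0+0+0+0+0+0+0+0+0+0+0+0+0+0+0+0 mod 2 = 1
  c[5] = d·G[:,5] = (11001001011011011101001100)·(00100000000000000000000000) mod 2 = 0+0+0+0+0+0+0+0+0+0+0+0+0+0+0+0+0+0+0+0+0+0+0+0+0+0 mod 2 = 0
  c[6] = d·G[:,6] = (11001001011011011101001100)·(00010000000000000000000000) mod 2 = 0+0+0+0+0+0+0+0+0+0+0+0+0+0+0+0+0+0+0+0+0+0+0+0+0+0 mod 2 = 0
  c[7] = d·G[:,7] = (11001001011011011101001100)·(00001111111000000011111111) mod 2 = 0+0+0+0+1+0+0+1+0+1+1+0+0+0+0+0+0+0+0+1+0+0+1+1+0+0 mod 2 = 1
  c[8] = d·G[:,8] = (11001001011011011101001100)·(00001000000000000000000000) mod 2 = 0+0+0+0+1+0+0+0+0+0+0+0+0+0+0+0+0+0+0+0+0+0+0+0+0+0 mod 2 = 1
  c[9] = d·G[:,9] = (11001001011011011101001100)·(00000100000000000000000000) mod 2 = 0+0+0+0+0+0+0+0+0+0+0+0+0+0+0+0+0+0+0+0+0+0+0+0+0+0 mod 2 = 0
  c[10] = d·G[:,10] = (11001001011011011101001100)·(00000010000000000000000000) mod 2 = 0+0+0+0+0+0+0+0+0+0+0+0+0+0+0+0+0+0+0+0+0+0+0+0+0+0 mod 2 = 0
  c[11] = d·G[:,11] = (11001001011011011101001100)·(00000001000000000000000000) mod 2 = 0+0+0+0+0+0+0+1+0+0+0+0+0+0+0+0+0+0+0+0+0+0+0+0+0+0 mod 2 = 1
  c[12] = d·G[:,12] = (11001001011011011101001100)·(00000000100000000000000000) mod 2 = 0+0+0+0+0+0+0+0+0+0+0+0+0+0+0+0+0+0+0+0+0+0+0+0+0+0 mod 2 = 0
  c[13] = d·G[:,13] = (11001001011011011101001100)·(00000000010000000000000000) mod 2 = 0+0+0+0+0+0+0+0+0+1+0+0+0+0+0+0+0+0+0+0+0+0+0+0+0+0 mod 2 = 1
  c[14] = d·G[:,14] = (11001001011011011101001100)·(00000000001000000000000000) mod 2 = 0+0+0+0+0+0+0+0+0+0+1+0+0+0+0+0+0+0+0+0+0+0+0+0+0+0 mod 2 = 1
  c[15] = d·G[:,15] = (11001001011011011101001100)·(00000000000111111111111111) mod 2 = 0+0+0+0+0+0+0+0+0+0+0+0+1+1+0+1+1+1+0+1+0+0+1+1+0+0 mod 2 = 0
  c[16] = d·G[:,16] = (11001001011011011101001100)·(00000000000100000000000000) mod 2 = 0+0+0+0+0+0+0+0+0+0+0+0+0+0+0+0+0+0+0+0+0+0+0+0+0+0 mod 2 = 0
  c[17] = d·G[:,17] = (11001001011011011101001100)·(00000000000010000000000000) mod 2 = 0+0+0+0+0+0+0+0+0+0+0+0+1+0+0+0+0+0+0+0+0+0+0+0+0+0 mod 2 = 1
  c[18] = d·G[:,18] = (11001001011011011101001100)·(00000000000001000000000000) mod 2 = 0+0+0+0+0+0+0+0+0+0+0+0+0+1+0+0+0+0+0+0+0+0+0+0+0+0 mod 2 = 1
  c[19] = d·G[:,19] = (11001001011011011101001100)·(00000000000000100000000000) mod 2 = 0+0+0+0+0+0+0+0+0+0+0+0+0+0+0+0+0+0+0+0+0+0+0+0+0+0 mod 2 = 0
  c[20] = d·G[:,20] = (11001001011011011101001100)·(00000000000000010000000000) mod 2 = 0+0+0+0+0+0+0+0+0+0+0+0+0+0+0+1+0+0+0+0+0+0+0+0+0+0 mod 2 = 1
  c[21] = d·G[:,21] = (11001001011011011101001100)·(00000000000000001000000000) mod 2 = 0+0+0+0+0+0+0+0+0+0+0+0+0+0+0+0+1+0+0+0+0+0+0+0+0+0 mod 2 = 1
  c[22] = d·G[:,22] = (11001001011011011101001100)·(00000000000000000100000000) mod 2 = 0+0+0+0+0+0+0+0+0+0+0+0+0+0+0+0+0+1+0+0+0+0+0+0+0+0 mod 2 = 1
  c[23] = d·G[:,23] = (11001001011011011101001100)·(00000000000000000010000000) mod 2 = 0+0+0+0+0+0+0+0+0+0+0+0+0+0+0+0+0+0+0+0+0+0+0+0+0+0 mod 2 = 0
  c[24] = d·G[:,24] = (11001001011011011101001100)·(00000000000000000001000000) mod 2 = 0+0+0+0+0+0+0+0+0+0+0+0+0+0+0+0+0+0+0+1+0+0+0+0+0+0 mod 2 = 1
  c[25] = d·G[:,25] = (11001001011011011101001100)·(00000000000000000000100000) mod 2 = 0+0+0+0+0+0+0+0+0+0+0+0+0+0+0+0+0+0+0+0+0+0+0+0+0+0 mod 2 = 0
  c[26] = d·G[:,26] = (11001001011011011101001100)·(00000000000000000000010000) mod 2 = 0+0+0+0+0+0+0+0+0+0+0+0+0+0+0+0+0+0+0+0+0+0+0+0+0+0 mod 2 = 0
  c[27] = d·G[:,27] = (11001001011011011101001100)·(00000000000000000000001000) mod 2 = 0+0+0+0+0+0+0+0+0+0+0+0+0+0+0+0+0+0+0+0+0+0+1+0+0+0 mod 2 = 1
  c[28] = d·G[:,28] = (11001001011011011101001100)·(00000000000000000000000100) mod 2 = 0+0+0+0+0+0+0+0+0+0+0+0+0+0+0+0+0+0+0+0+0+0+0+1+0+0 mod 2 = 1
  c[29] = d·G[:,29] = (11001001011011011101001100)·(00000000000000000000000010) mod 2 = 0+0+0+0+0+0+0+0+0+0+0+0+0+0+0+0+0+0+0+0+0+0+0+0+0+0 mod 2 = 0
  c[30] = d·G[:,30] = (11001001011011011101001100)·(00000000000000000000000001) mod 2 = 0+0+0+0+0+0+0+0+0+0+0+0+0+0+0+0+0+0+0+0+0+0+0+0+0+0 mod 2 = 0
Codeword = 1111100110010110011011101001100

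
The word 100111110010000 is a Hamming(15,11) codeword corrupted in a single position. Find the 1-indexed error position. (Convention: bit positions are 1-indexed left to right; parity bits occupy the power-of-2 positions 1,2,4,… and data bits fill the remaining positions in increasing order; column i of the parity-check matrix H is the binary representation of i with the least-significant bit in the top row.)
Syndrome s = H · r^T (mod 2), r = 100111110010000:
  s[0] = (101010101010101)·(100111110010000) mod 2 = 1+0+0+0+1+0+1+0+0+0+1+0+0+0+0 mod 2 = 0
  s[1] = (011001100110011)·(100111110010000) mod 2 = 0+0+0+0+0+1+1+0+0+0+1+0+0+0+0 mod 2 = 1
  s[2] = (000111100001111)·(100111110010000) mod 2 = 0+0+0+1+1+1+1+0+0+0+0+0+0+0+0 mod 2 = 0
  s[3] = (000000011111111)·(100111110010000) mod 2 = 0+0+0+0+0+0+0+1+0+0+1+0+0+0+0 mod 2 = 0
Syndrome = 0100
Column i of H is the binary representation of i, so the syndrome is the binary index of the flipped bit.
Read s = 0100 with s[0] as LSB: 0·2^0 + 1·2^1 + 0·2^2 + 0·2^3 = 2.
Error is at bit position 2.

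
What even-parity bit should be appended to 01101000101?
Sum of data bits: 0+1+1+0+1+0+0+0+1+0+1 = 5.
5 mod 2 = 1, so parity bit = 1.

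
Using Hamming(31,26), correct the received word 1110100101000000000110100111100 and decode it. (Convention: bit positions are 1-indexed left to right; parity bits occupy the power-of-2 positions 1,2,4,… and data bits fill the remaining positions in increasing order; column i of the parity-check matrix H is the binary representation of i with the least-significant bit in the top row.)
Syndrome s = H · r^T (mod 2), r = 1110100101000000000110100111100:
  s[0] = (1010101010101010101010101010101)·(1110100101000000000110100111100) mod 2 = 1+0+1+0+1+0+0+0+0+0+0+0+0+0+0+0+0+0+0+0+1+0+1+0+0+0+1+0+1+0+0 mod 2 = 1
  s[1] = (0110011001100110011001100110011)·(1110100101000000000110100111100) mod 2 = 0+1+1+0+0+0+0+0+0+1+0+0+0+0+0+0+0+0+0+0+0+0+1+0+0+1+1+0+0+0+0 mod 2 = 0
  s[2] = (0001111000011110000111100001111)·(1110100101000000000110100111100) mod 2 = 0+0+0+0+1+0+0+0+0+0+0+0+0+0+0+0+0+0+0+1+1+0+1+0+0+0+0+1+1+0+0 mod 2 = 0
  s[3] = (0000000111111110000000011111111)·(1110100101000000000110100111100) mod 2 = 0+0+0+0+0+0+0+1+0+1+0+0+0+0+0+0+0+0+0+0+0+0+0+0+0+1+1+1+1+0+0 mod 2 = 0
  s[4] = (0000000000000001111111111111111)·(1110100101000000000110100111100) mod 2 = 0+0+0+0+0+0+0+0+0+0+0+0+0+0+0+0+0+0+0+1+1+0+1+0+0+1+1+1+1+0+0 mod 2 = 1
Syndrome = 10001
Column 17 of H equals this syndrome → error at bit 17 (1-indexed).
Flip bit 17: 1110100101000000000110100111100 → 1110100101000000100110100111100
Extract data bits at positions {3,5,6,7,9,10,11,12,13,14,15,17,18,19,20,21,22,23,24,25,26,27,28,29,30,31}: 11000100000100110100111100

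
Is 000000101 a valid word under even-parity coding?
Sum of all bits: 0+0+0+0+0+0+1+0+1 = 2; 2 mod 2 = 0. Result is 0 → valid parity.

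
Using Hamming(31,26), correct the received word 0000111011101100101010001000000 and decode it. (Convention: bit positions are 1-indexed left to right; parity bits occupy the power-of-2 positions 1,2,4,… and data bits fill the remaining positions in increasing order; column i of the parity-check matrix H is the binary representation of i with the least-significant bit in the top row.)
Syndrome s = H · r^T (mod 2), r = 0000111011101100101010001000000:
  s[0] = (1010101010101010101010101010101)·(0000111011101100101010001000000) mod 2 = 0+0+0+0+1+0+1+0+1+0+1+0+1+0+0+0+1+0+1+0+1+0+0+0+1+0+0+0+0+0+0 mod 2 = 1
  s[1] = (0110011001100110011001100110011)·(0000111011101100101010001000000) mod 2 = 0+0+0+0+0+1+1+0+0+1+1+0+0+1+0+0+0+0+1+0+0+0+0+0+0+0+0+0+0+0+0 mod 2 = 0
  s[2] = (0001111000011110000111100001111)·(0000111011101100101010001000000) mod 2 = 0+0+0+0+1+1+1+0+0+0+0+0+1+1+0+0+0+0+0+0+1+0+0+0+0+0+0+0+0+0+0 mod 2 = 0
  s[3] = (0000000111111110000000011111111)·(0000111011101100101010001000000) mod 2 = 0+0+0+0+0+0+0+0+1+1+1+0+1+1+0+0+0+0+0+0+0+0+0+0+1+0+0+0+0+0+0 mod 2 = 0
  s[4] = (0000000000000001111111111111111)·(0000111011101100101010001000000) mod 2 = 0+0+0+0+0+0+0+0+0+0+0+0+0+0+0+0+1+0+1+0+1+0+0+0+1+0+0+0+0+0+0 mod 2 = 0
Syndrome = 10000
Column 1 of H equals this syndrome → error at bit 1 (1-indexed).
Flip bit 1: 0000111011101100101010001000000 → 1000111011101100101010001000000
Extract data bits at positions {3,5,6,7,9,10,11,12,13,14,15,17,18,19,20,21,22,23,24,25,26,27,28,29,30,31}: 01111110110101010001000000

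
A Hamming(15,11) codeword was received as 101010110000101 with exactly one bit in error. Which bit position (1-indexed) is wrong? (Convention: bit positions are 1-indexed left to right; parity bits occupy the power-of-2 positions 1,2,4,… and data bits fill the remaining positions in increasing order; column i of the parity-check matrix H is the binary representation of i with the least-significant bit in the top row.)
Syndrome s = H · r^T (mod 2), r = 101010110000101:
  s[0] = (101010101010101)·(101010110000101) mod 2 = 1+0+1+0+1+0+1+0+0+0+0+0+1+0+1 mod 2 = 0
  s[1] = (011001100110011)·(101010110000101) mod 2 = 0+0+1+0+0+0+1+0+0+0+0+0+0+0+1 mod 2 = 1
  s[2] = (000111100001111)·(101010110000101) mod 2 = 0+0+0+0+1+0+1+0+0+0+0+0+1+0+1 mod 2 = 0
  s[3] = (000000011111111)·(101010110000101) mod 2 = 0+0+0+0+0+0+0+1+0+0+0+0+1+0+1 mod 2 = 1
Syndrome = 0101
Column i of H is the binary representation of i, so the syndrome is the binary index of the flipped bit.
Read s = 0101 with s[0] as LSB: 0·2^0 + 1·2^1 + 0·2^2 + 1·2^3 = 10.
Error is at bit position 10.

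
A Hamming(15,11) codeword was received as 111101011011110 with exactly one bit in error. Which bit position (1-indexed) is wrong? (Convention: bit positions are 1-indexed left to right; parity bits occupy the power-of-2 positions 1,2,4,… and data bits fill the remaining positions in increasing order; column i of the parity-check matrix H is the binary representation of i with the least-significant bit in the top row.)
Syndrome s = H · r^T (mod 2), r = 111101011011110:
  s[0] = (101010101010101)·(111101011011110) mod 2 = 1+0+1+0+0+0+0+0+1+0+1+0+1+0+0 mod 2 = 1
  s[1] = (011001100110011)·(111101011011110) mod 2 = 0+1+1+0+0+1+0+0+0+0+1+0+0+1+0 mod 2 = 1
  s[2] = (000111100001111)·(111101011011110) mod 2 = 0+0+0+1+0+1+0+0+0+0+0+1+1+1+0 mod 2 = 1
  s[3] = (000000011111111)·(111101011011110) mod 2 = 0+0+0+0+0+0+0+1+1+0+1+1+1+1+0 mod 2 = 0
Syndrome = 1110
Column i of H is the binary representation of i, so the syndrome is the binary index of the flipped bit.
Read s = 1110 with s[0] as LSB: 1·2^0 + 1·2^1 + 1·2^2 + 0·2^3 = 7.
Error is at bit position 7.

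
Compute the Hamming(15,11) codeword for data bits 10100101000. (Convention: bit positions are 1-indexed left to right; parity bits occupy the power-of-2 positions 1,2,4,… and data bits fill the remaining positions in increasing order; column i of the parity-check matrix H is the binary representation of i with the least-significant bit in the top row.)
Codeword c = d · G (mod 2), d = 10100101000:
  c[0] = d·G[:,0] = (10100101000)·(11011010101) mod 2 = 1+0+0+0+0+0+0+0+0+0+0 mod 2 = 1
  c[1] = d·G[:,1] = (10100101000)·(10110110011) mod 2 = 1+0+1+0+0+1+0+0+0+0+0 mod 2 = 1
  c[2] = d·G[:,2] = (10100101000)·(10000000000) mod 2 = 1+0+0+0+0+0+0+0+0+0+0 mod 2 = 1
  c[3] = d·G[:,3] = (10100101000)·(01110001111) mod 2 = 0+0+1+0+0+0+0+1+0+0+0 mod 2 = 0
  c[4] = d·G[:,4] = (10100101000)·(01000000000) mod 2 = 0+0+0+0+0+0+0+0+0+0+0 mod 2 = 0
  c[5] = d·G[:,5] = (10100101000)·(00100000000) mod 2 = 0+0+1+0+0+0+0+0+0+0+0 mod 2 = 1
  c[6] = d·G[:,6] = (10100101000)·(00010000000) mod 2 = 0+0+0+0+0+0+0+0+0+0+0 mod 2 = 0
  c[7] = d·G[:,7] = (10100101000)·(00001111111) mod 2 = 0+0+0+0+0+1+0+1+0+0+0 mod 2 = 0
  c[8] = d·G[:,8] = (10100101000)·(00001000000) mod 2 = 0+0+0+0+0+0+0+0+0+0+0 mod 2 = 0
  c[9] = d·G[:,9] = (10100101000)·(00000100000) mod 2 = 0+0+0+0+0+1+0+0+0+0+0 mod 2 = 1
  c[10] = d·G[:,10] = (10100101000)·(00000010000) mod 2 = 0+0+0+0+0+0+0+0+0+0+0 mod 2 = 0
  c[11] = d·G[:,11] = (10100101000)·(00000001000) mod 2 = 0+0+0+0+0+0+0+1+0+0+0 mod 2 = 1
  c[12] = d·G[:,12] = (10100101000)·(00000000100) mod 2 = 0+0+0+0+0+0+0+0+0+0+0 mod 2 = 0
  c[13] = d·G[:,13] = (10100101000)·(00000000010) mod 2 = 0+0+0+0+0+0+0+0+0+0+0 mod 2 = 0
  c[14] = d·G[:,14] = (10100101000)·(00000000001) mod 2 = 0+0+0+0+0+0+0+0+0+0+0 mod 2 = 0
Codeword = 111001000101000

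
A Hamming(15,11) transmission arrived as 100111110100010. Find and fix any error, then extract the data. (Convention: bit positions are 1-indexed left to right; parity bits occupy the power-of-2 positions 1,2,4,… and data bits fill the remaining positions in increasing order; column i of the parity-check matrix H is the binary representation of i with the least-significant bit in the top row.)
Syndrome s = H · r^T (mod 2), r = 100111110100010:
  s[0] = (101010101010101)·(100111110100010) mod 2 = 1+0+0+0+1+0+1+0+0+0+0+0+0+0+0 mod 2 = 1
  s[1] = (011001100110011)·(100111110100010) mod 2 = 0+0+0+0+0+1+1+0+0+1+0+0+0+1+0 mod 2 = 0
  s[2] = (000111100001111)·(100111110100010) mod 2 = 0+0+0+1+1+1+1+0+0+0+0+0+0+1+0 mod 2 = 1
  s[3] = (000000011111111)·(100111110100010) mod 2 = 0+0+0+0+0+0+0+1+0+1+0+0+0+1+0 mod 2 = 1
Syndrome = 1011
Column 13 of H equals this syndrome → error at bit 13 (1-indexed).
Flip bit 13: 100111110100010 → 100111110100110
Extract data bits at positions {3,5,6,7,9,10,11,12,13,14,15}: 01110100110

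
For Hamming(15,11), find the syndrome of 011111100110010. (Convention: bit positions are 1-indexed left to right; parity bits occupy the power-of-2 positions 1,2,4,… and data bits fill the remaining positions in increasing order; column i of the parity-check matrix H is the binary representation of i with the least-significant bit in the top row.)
Syndrome s = H · r^T (mod 2), r = 011111100110010:
  s[0] = (101010101010101)·(011111100110010) mod 2 = 0+0+1+0+1+0+1+0+0+0+1+0+0+0+0 mod 2 = 0
  s[1] = (011001100110011)·(011111100110010) mod 2 = 0+1+1+0+0+1+1+0+0+1+1+0+0+1+0 mod 2 = 1
  s[2] = (000111100001111)·(011111100110010) mod 2 = 0+0+0+1+1+1+1+0+0+0+0+0+0+1+0 mod 2 = 1
  s[3] = (000000011111111)·(011111100110010) mod 2 = 0+0+0+0+0+0+0+0+0+1+1+0+0+1+0 mod 2 = 1
Syndrome = 0111
Non-zero syndrome: error at position 14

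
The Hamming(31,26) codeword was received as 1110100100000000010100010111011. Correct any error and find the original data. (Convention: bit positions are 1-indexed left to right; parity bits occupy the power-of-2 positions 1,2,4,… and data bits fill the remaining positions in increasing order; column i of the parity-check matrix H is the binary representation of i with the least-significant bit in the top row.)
Syndrome s = H · r^T (mod 2), r = 1110100100000000010100010111011:
  s[0] = (1010101010101010101010101010101)·(1110100100000000010100010111011) mod 2 = 1+0+1+0+1+0+0+0+0+0+0+0+0+0+0+0+0+0+0+0+0+0+0+0+0+0+1+0+0+0+1 mod 2 = 1
  s[1] = (0110011001100110011001100110011)·(1110100100000000010100010111011) mod 2 = 0+1+1+0+0+0+0+0+0+0+0+0+0+0+0+0+0+1+0+0+0+0+0+0+0+1+1+0+0+1+1 mod 2 = 1
  s[2] = (0001111000011110000111100001111)·(1110100100000000010100010111011) mod 2 = 0+0+0+0+1+0+0+0+0+0+0+0+0+0+0+0+0+0+0+1+0+0+0+0+0+0+0+1+0+1+1 mod 2 = 1
  s[3] = (0000000111111110000000011111111)·(1110100100000000010100010111011) mod 2 = 0+0+0+0+0+0+0+1+0+0+0+0+0+0+0+0+0+0+0+0+0+0+0+1+0+1+1+1+0+1+1 mod 2 = 1
  s[4] = (0000000000000001111111111111111)·(1110100100000000010100010111011) mod 2 = 0+0+0+0+0+0+0+0+0+0+0+0+0+0+0+0+0+1+0+1+0+0+0+1+0+1+1+1+0+1+1 mod 2 = 0
Syndrome = 11110
Column 15 of H equals this syndrome → error at bit 15 (1-indexed).
Flip bit 15: 1110100100000000010100010111011 → 1110100100000010010100010111011
Extract data bits at positions {3,5,6,7,9,10,11,12,13,14,15,17,18,19,20,21,22,23,24,25,26,27,28,29,30,31}: 11000000001010100010111011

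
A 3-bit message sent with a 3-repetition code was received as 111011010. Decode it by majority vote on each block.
Split into 3-bit blocks and majority-vote each:
  block 1 = 111: 3 ones, 0 zeros → 1
  block 2 = 011: 2 ones, 1 zeros → 1
  block 3 = 010: 1 ones, 2 zeros → 0
Decoded = 110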